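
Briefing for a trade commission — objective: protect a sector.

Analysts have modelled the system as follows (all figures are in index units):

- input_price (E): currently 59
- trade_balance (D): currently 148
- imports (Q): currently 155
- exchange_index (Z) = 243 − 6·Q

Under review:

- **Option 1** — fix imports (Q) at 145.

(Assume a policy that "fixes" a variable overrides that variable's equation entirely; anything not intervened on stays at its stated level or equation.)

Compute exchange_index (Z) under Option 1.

Option 1 (Q := 145):
  Q = 145
  Z = 243 − 6·145 = -627

-627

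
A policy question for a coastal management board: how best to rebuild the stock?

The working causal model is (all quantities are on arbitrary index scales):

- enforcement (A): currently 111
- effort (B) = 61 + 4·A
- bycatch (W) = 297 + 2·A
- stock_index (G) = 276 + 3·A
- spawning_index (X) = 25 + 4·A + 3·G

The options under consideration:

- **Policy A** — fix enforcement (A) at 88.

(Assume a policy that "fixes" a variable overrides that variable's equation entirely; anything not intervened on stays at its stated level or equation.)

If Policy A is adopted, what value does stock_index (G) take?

Policy A (A := 88):
  A = 88
  G = 276 + 3·88 = 540

540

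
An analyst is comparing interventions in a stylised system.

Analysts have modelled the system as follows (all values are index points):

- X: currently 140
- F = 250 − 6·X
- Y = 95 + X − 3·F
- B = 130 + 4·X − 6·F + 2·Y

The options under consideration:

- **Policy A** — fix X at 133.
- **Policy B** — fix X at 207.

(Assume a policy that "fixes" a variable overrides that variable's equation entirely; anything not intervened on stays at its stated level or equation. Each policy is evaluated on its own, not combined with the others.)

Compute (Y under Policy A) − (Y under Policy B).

-1406

Policy A (X := 133):
  X = 133
  F = 250 − 6·133 = -548
  Y = 95 + 133 − 3·(-548) = 1872
Policy B (X := 207):
  X = 207
  F = 250 − 6·207 = -992
  Y = 95 + 207 − 3·(-992) = 3278
Y: 1872 − 3278 = -1406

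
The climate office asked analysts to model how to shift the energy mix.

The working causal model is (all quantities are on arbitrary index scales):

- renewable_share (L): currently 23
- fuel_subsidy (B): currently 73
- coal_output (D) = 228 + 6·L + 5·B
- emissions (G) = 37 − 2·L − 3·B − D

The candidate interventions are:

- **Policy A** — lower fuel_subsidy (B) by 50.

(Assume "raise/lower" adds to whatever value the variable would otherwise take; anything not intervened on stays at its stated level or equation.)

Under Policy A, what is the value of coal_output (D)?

Policy A (B − 50):
  L = 23
  B = 73 − 50 = 23
  D = 228 + 6·23 + 5·23 = 481

481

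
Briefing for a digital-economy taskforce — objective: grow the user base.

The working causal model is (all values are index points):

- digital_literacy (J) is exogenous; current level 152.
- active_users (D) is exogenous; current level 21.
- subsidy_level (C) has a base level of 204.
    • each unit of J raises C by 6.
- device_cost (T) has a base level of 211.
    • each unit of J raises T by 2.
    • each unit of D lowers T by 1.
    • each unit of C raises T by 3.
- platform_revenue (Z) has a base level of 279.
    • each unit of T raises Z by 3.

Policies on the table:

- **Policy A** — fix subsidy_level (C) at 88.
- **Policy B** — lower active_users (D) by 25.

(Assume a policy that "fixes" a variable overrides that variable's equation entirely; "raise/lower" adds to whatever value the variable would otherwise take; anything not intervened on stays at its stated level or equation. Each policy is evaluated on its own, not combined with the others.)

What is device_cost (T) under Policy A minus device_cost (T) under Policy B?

-3109

Policy A (C := 88):
  J = 152
  D = 21
  C = 88
  T = 211 + 2·152 − 21 + 3·88 = 758
Policy B (D − 25):
  J = 152
  D = 21 − 25 = -4
  C = 204 + 6·152 = 1116
  T = 211 + 2·152 − (-4) + 3·1116 = 3867
T: 758 − 3867 = -3109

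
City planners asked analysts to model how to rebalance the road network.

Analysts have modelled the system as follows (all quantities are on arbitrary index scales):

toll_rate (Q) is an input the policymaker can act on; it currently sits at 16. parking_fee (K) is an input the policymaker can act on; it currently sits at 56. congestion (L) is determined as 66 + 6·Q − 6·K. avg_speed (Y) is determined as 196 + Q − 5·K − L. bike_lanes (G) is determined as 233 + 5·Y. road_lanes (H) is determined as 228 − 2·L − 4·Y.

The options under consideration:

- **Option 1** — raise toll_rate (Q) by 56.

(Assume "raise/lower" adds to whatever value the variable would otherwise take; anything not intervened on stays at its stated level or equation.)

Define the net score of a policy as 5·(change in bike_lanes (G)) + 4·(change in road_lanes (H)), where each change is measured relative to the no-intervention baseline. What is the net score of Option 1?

-5208

Baseline:
  Q = 16
  K = 56
  L = 66 + 6·16 − 6·56 = -174
  Y = 196 + 16 − 5·56 − (-174) = 106
  G = 233 + 5·106 = 763
  H = 228 − 2·(-174) − 4·106 = 152
Option 1 (Q + 56):
  Q = 16 + 56 = 72
  K = 56
  L = 66 + 6·72 − 6·56 = 162
  Y = 196 + 72 − 5·56 − 162 = -174
  G = 233 + 5·(-174) = -637
  H = 228 − 2·162 − 4·(-174) = 600
ΔG = -637 − 763 = -1400; ΔH = 600 − 152 = 448
Score = 5·(-1400) + 4·448 = -5208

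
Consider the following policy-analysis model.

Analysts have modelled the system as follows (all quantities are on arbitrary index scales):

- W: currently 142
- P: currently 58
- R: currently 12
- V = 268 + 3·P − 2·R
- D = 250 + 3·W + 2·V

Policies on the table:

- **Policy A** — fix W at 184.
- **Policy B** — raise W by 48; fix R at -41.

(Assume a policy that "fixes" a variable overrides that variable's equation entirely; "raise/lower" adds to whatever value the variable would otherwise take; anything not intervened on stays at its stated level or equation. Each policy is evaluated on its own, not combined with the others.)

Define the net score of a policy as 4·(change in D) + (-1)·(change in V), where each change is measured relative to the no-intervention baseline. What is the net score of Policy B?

Baseline:
  W = 142
  P = 58
  R = 12
  V = 268 + 3·58 − 2·12 = 418
  D = 250 + 3·142 + 2·418 = 1512
Policy B (W + 48, R := -41):
  W = 142 + 48 = 190
  P = 58
  R = -41
  V = 268 + 3·58 − 2·(-41) = 524
  D = 250 + 3·190 + 2·524 = 1868
ΔD = 1868 − 1512 = 356; ΔV = 524 − 418 = 106
Score = 4·356 + (-1)·106 = 1318

1318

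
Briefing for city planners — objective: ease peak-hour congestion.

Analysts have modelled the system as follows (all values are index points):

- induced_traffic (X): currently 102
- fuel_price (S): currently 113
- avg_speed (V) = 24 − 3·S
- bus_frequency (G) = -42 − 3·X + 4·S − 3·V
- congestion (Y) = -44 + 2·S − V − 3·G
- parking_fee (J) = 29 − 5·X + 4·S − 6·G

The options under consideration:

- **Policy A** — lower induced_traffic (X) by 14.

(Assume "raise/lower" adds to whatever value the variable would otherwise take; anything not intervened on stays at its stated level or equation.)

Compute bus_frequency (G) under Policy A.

1091

Policy A (X − 14):
  X = 102 − 14 = 88
  S = 113
  V = 24 − 3·113 = -315
  G = -42 − 3·88 + 4·113 − 3·(-315) = 1091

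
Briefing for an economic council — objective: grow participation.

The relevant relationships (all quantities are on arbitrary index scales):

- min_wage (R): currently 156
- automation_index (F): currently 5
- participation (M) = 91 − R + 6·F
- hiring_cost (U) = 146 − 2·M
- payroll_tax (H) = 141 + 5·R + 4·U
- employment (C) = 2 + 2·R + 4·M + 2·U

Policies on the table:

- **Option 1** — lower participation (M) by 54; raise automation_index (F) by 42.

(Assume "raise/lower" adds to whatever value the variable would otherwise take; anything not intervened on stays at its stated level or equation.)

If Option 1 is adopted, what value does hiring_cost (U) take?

-180

Option 1 (M − 54, F + 42):
  R = 156
  F = 5 + 42 = 47
  M = 91 − 156 + 6·47 (−54 from intervention) = 163
  U = 146 − 2·163 = -180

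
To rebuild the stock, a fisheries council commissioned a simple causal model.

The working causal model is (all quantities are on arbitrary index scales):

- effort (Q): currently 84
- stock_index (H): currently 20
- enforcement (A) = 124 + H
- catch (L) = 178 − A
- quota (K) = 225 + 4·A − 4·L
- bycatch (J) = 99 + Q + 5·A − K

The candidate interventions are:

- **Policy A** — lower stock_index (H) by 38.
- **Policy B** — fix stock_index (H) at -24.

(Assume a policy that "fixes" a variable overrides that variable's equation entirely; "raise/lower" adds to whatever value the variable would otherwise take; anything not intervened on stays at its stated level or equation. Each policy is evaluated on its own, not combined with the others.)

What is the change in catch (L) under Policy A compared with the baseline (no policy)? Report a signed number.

Baseline:
  H = 20
  A = 124 + 20 = 144
  L = 178 − 144 = 34
Policy A (H − 38):
  H = 20 − 38 = -18
  A = 124 + (-18) = 106
  L = 178 − 106 = 72
Change in L: 72 − 34 = 38

38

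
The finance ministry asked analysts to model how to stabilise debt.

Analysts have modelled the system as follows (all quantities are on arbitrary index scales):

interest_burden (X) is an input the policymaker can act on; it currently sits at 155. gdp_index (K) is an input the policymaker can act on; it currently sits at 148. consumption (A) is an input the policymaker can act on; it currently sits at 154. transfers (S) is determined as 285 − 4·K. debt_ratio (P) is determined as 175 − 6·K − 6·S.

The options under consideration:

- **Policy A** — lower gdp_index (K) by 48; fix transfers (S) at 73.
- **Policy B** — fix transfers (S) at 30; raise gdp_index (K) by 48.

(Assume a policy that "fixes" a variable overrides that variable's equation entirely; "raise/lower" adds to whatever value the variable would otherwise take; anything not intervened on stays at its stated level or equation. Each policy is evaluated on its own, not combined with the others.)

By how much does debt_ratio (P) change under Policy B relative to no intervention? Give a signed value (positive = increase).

Baseline:
  K = 148
  S = 285 − 4·148 = -307
  P = 175 − 6·148 − 6·(-307) = 1129
Policy B (S := 30, K + 48):
  K = 148 + 48 = 196
  S = 30
  P = 175 − 6·196 − 6·30 = -1181
Change in P: -1181 − 1129 = -2310

-2310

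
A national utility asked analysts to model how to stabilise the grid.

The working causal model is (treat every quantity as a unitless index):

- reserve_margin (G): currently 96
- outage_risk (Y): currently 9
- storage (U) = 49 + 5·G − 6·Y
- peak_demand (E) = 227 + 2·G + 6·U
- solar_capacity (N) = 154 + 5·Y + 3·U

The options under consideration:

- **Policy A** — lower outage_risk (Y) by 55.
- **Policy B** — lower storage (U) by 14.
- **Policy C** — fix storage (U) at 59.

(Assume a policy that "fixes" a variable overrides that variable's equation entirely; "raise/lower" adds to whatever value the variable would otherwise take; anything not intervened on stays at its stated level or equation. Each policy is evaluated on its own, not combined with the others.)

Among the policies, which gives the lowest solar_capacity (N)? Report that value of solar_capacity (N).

Policy A (Y − 55):
  G = 96
  Y = 9 − 55 = -46
  U = 49 + 5·96 − 6·(-46) = 805
  N = 154 + 5·(-46) + 3·805 = 2339
Policy B (U − 14):
  G = 96
  Y = 9
  U = 49 + 5·96 − 6·9 (−14 from intervention) = 461
  N = 154 + 5·9 + 3·461 = 1582
Policy C (U := 59):
  G = 96
  Y = 9
  U = 59
  N = 154 + 5·9 + 3·59 = 376
Comparing — Policy A: N=2339, Policy B: N=1582, Policy C: N=376. Lowest is 376 (Policy C).

376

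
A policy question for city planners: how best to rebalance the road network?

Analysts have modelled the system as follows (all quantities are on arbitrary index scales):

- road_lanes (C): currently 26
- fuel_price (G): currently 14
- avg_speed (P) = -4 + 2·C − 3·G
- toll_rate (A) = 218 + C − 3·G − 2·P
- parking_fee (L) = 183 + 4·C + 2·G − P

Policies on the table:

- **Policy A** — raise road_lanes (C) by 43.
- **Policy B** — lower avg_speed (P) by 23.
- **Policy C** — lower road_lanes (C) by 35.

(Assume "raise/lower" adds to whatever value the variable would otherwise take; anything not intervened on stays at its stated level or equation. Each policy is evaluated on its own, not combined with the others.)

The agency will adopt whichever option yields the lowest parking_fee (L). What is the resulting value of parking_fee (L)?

239

Policy A (C + 43):
  C = 26 + 43 = 69
  G = 14
  P = -4 + 2·69 − 3·14 = 92
  L = 183 + 4·69 + 2·14 − 92 = 395
Policy B (P − 23):
  C = 26
  G = 14
  P = -4 + 2·26 − 3·14 (−23 from intervention) = -17
  L = 183 + 4·26 + 2·14 − (-17) = 332
Policy C (C − 35):
  C = 26 − 35 = -9
  G = 14
  P = -4 + 2·(-9) − 3·14 = -64
  L = 183 + 4·(-9) + 2·14 − (-64) = 239
Comparing — Policy A: L=395, Policy B: L=332, Policy C: L=239. Lowest is 239 (Policy C).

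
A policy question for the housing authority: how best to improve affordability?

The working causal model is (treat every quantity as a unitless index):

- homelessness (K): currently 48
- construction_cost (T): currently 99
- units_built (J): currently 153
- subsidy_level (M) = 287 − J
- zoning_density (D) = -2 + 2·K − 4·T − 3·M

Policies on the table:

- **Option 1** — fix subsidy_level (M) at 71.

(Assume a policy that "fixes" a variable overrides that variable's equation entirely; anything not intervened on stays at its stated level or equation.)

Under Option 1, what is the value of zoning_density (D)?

Option 1 (M := 71):
  K = 48
  T = 99
  J = 153
  M = 71
  D = -2 + 2·48 − 4·99 − 3·71 = -515

-515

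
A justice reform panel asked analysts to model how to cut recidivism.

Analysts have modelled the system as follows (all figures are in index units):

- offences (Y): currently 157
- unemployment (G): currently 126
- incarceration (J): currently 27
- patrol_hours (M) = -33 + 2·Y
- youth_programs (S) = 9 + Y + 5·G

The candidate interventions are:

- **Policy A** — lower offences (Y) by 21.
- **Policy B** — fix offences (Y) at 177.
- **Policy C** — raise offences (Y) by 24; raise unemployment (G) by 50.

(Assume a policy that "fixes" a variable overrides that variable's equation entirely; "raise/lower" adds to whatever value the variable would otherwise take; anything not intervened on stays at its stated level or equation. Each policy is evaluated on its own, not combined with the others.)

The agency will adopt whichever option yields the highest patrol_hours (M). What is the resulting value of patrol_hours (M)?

Policy A (Y − 21):
  Y = 157 − 21 = 136
  M = -33 + 2·136 = 239
Policy B (Y := 177):
  Y = 177
  M = -33 + 2·177 = 321
Policy C (Y + 24, G + 50):
  Y = 157 + 24 = 181
  M = -33 + 2·181 = 329
Comparing — Policy A: M=239, Policy B: M=321, Policy C: M=329. Highest is 329 (Policy C).

329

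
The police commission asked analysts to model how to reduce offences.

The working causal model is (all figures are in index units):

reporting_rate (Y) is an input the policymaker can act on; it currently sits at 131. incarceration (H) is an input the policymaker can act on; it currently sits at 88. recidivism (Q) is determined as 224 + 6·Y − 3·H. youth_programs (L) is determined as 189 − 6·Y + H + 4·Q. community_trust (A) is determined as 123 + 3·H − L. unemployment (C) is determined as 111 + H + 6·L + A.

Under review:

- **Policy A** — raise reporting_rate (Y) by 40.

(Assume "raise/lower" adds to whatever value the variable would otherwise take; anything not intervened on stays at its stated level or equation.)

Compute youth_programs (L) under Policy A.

Policy A (Y + 40):
  Y = 131 + 40 = 171
  H = 88
  Q = 224 + 6·171 − 3·88 = 986
  L = 189 − 6·171 + 88 + 4·986 = 3195

3195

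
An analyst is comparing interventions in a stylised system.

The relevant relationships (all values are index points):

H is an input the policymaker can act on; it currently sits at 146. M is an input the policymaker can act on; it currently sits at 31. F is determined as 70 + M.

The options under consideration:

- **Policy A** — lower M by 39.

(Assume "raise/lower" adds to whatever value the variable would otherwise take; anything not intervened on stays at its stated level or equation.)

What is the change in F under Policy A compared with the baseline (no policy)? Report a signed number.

-39

Baseline:
  M = 31
  F = 70 + 31 = 101
Policy A (M − 39):
  M = 31 − 39 = -8
  F = 70 + (-8) = 62
Change in F: 62 − 101 = -39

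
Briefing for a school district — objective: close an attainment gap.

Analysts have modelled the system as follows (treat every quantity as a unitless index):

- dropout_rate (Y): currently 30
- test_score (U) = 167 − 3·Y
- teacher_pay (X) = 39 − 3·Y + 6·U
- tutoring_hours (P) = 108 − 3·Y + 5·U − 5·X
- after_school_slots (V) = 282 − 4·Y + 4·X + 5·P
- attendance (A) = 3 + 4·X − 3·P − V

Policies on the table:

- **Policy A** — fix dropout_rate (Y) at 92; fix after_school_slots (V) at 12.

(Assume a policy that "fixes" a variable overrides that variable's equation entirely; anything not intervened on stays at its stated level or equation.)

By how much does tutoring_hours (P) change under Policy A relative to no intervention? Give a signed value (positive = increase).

5394

Baseline:
  Y = 30
  U = 167 − 3·30 = 77
  X = 39 − 3·30 + 6·77 = 411
  P = 108 − 3·30 + 5·77 − 5·411 = -1652
Policy A (Y := 92, V := 12):
  Y = 92
  U = 167 − 3·92 = -109
  X = 39 − 3·92 + 6·(-109) = -891
  P = 108 − 3·92 + 5·(-109) − 5·(-891) = 3742
Change in P: 3742 − (-1652) = 5394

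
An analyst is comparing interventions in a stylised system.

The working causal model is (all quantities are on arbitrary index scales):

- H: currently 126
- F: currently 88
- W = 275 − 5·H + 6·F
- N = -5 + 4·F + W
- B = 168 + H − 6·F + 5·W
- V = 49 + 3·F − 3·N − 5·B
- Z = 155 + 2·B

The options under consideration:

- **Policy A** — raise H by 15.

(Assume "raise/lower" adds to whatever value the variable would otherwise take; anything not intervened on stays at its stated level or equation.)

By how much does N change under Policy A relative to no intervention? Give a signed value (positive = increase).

-75

Baseline:
  H = 126
  F = 88
  W = 275 − 5·126 + 6·88 = 173
  N = -5 + 4·88 + 173 = 520
Policy A (H + 15):
  H = 126 + 15 = 141
  F = 88
  W = 275 − 5·141 + 6·88 = 98
  N = -5 + 4·88 + 98 = 445
Change in N: 445 − 520 = -75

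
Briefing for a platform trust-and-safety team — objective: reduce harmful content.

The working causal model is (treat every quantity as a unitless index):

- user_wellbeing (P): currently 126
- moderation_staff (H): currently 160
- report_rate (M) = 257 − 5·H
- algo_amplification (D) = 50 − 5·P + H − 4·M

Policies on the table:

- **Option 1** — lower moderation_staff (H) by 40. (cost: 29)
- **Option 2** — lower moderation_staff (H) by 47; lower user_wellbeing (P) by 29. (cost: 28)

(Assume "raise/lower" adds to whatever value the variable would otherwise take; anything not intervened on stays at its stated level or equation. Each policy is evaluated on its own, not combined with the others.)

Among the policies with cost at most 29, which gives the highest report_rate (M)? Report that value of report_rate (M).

Option 1 (H − 40):
  H = 160 − 40 = 120
  M = 257 − 5·120 = -343
Option 2 (H − 47, P − 29):
  H = 160 − 47 = 113
  M = 257 − 5·113 = -308
Comparing — Option 1: M=-343, Option 2: M=-308. Highest is -308 (Option 2).

-308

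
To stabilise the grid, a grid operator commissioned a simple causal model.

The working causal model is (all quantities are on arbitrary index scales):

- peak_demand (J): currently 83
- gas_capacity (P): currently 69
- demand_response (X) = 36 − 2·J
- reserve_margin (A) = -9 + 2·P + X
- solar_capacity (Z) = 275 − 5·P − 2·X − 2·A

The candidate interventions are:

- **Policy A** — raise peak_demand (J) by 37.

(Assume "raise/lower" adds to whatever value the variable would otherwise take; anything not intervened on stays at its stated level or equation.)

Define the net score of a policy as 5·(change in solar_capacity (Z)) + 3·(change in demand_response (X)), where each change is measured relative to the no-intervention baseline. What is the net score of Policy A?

1258

Baseline:
  J = 83
  P = 69
  X = 36 − 2·83 = -130
  A = -9 + 2·69 + (-130) = -1
  Z = 275 − 5·69 − 2·(-130) − 2·(-1) = 192
Policy A (J + 37):
  J = 83 + 37 = 120
  P = 69
  X = 36 − 2·120 = -204
  A = -9 + 2·69 + (-204) = -75
  Z = 275 − 5·69 − 2·(-204) − 2·(-75) = 488
ΔZ = 488 − 192 = 296; ΔX = -204 − (-130) = -74
Score = 5·296 + 3·(-74) = 1258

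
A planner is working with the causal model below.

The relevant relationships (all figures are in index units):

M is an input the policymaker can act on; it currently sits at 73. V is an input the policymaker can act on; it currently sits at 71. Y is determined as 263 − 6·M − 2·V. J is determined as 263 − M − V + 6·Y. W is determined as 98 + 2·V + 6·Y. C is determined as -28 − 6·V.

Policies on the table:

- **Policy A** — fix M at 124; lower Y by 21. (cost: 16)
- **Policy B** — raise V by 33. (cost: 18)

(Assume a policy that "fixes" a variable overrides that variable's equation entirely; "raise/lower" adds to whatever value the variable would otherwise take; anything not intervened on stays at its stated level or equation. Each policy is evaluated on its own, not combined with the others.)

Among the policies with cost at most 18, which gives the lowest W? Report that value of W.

-3624

Policy A (M := 124, Y − 21):
  M = 124
  V = 71
  Y = 263 − 6·124 − 2·71 (−21 from intervention) = -644
  W = 98 + 2·71 + 6·(-644) = -3624
Policy B (V + 33):
  M = 73
  V = 71 + 33 = 104
  Y = 263 − 6·73 − 2·104 = -383
  W = 98 + 2·104 + 6·(-383) = -1992
Comparing — Policy A: W=-3624, Policy B: W=-1992. Lowest is -3624 (Policy A).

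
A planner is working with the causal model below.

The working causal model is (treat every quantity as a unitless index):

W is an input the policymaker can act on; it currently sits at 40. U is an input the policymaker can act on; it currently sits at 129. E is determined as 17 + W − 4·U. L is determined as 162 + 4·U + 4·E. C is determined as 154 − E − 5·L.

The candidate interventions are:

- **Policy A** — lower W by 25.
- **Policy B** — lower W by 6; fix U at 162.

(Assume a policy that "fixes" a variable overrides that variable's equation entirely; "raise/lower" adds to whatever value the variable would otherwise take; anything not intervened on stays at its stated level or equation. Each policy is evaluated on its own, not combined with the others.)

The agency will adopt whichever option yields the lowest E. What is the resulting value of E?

Policy A (W − 25):
  W = 40 − 25 = 15
  U = 129
  E = 17 + 15 − 4·129 = -484
Policy B (W − 6, U := 162):
  W = 40 − 6 = 34
  U = 162
  E = 17 + 34 − 4·162 = -597
Comparing — Policy A: E=-484, Policy B: E=-597. Lowest is -597 (Policy B).

-597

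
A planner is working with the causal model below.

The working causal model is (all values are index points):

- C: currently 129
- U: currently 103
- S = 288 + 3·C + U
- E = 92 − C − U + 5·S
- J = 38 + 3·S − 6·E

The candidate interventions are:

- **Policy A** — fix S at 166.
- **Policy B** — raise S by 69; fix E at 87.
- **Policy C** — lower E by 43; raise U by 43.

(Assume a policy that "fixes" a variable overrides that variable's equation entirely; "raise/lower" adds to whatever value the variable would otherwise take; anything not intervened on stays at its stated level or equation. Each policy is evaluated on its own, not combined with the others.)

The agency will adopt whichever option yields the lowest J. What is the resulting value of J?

Policy A (S := 166):
  C = 129
  U = 103
  S = 166
  E = 92 − 129 − 103 + 5·166 = 690
  J = 38 + 3·166 − 6·690 = -3604
Policy B (S + 69, E := 87):
  C = 129
  U = 103
  S = 288 + 3·129 + 103 (+69 from intervention) = 847
  E = 87
  J = 38 + 3·847 − 6·87 = 2057
Policy C (E − 43, U + 43):
  C = 129
  U = 103 + 43 = 146
  S = 288 + 3·129 + 146 = 821
  E = 92 − 129 − 146 + 5·821 (−43 from intervention) = 3879
  J = 38 + 3·821 − 6·3879 = -20773
Comparing — Policy A: J=-3604, Policy B: J=2057, Policy C: J=-20773. Lowest is -20773 (Policy C).

-20773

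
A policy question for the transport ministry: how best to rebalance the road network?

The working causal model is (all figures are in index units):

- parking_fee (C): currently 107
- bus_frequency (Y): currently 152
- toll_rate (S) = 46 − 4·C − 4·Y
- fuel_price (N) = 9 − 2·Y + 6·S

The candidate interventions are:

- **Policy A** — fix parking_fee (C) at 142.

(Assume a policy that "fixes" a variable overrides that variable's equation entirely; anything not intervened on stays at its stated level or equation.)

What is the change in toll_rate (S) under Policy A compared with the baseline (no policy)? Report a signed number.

Baseline:
  C = 107
  Y = 152
  S = 46 − 4·107 − 4·152 = -990
Policy A (C := 142):
  C = 142
  Y = 152
  S = 46 − 4·142 − 4·152 = -1130
Change in S: -1130 − (-990) = -140

-140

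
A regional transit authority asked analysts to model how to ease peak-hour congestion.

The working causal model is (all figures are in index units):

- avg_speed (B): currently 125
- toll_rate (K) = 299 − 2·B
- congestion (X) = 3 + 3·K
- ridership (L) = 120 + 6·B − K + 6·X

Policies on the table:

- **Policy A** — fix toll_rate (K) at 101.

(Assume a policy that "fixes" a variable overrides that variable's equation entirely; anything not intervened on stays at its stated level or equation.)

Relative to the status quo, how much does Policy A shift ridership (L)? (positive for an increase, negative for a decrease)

884

Baseline:
  B = 125
  K = 299 − 2·125 = 49
  X = 3 + 3·49 = 150
  L = 120 + 6·125 − 49 + 6·150 = 1721
Policy A (K := 101):
  B = 125
  K = 101
  X = 3 + 3·101 = 306
  L = 120 + 6·125 − 101 + 6·306 = 2605
Change in L: 2605 − 1721 = 884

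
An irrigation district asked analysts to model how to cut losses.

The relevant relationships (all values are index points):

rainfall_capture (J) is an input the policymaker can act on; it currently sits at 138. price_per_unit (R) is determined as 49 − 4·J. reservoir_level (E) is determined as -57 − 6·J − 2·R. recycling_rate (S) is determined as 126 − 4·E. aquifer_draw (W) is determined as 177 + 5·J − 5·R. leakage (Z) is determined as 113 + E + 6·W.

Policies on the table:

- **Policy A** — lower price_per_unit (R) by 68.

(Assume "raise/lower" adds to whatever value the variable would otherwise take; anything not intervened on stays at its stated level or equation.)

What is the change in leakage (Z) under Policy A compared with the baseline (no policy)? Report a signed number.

Baseline:
  J = 138
  R = 49 − 4·138 = -503
  E = -57 − 6·138 − 2·(-503) = 121
  W = 177 + 5·138 − 5·(-503) = 3382
  Z = 113 + 121 + 6·3382 = 20526
Policy A (R − 68):
  J = 138
  R = 49 − 4·138 (−68 from intervention) = -571
  E = -57 − 6·138 − 2·(-571) = 257
  W = 177 + 5·138 − 5·(-571) = 3722
  Z = 113 + 257 + 6·3722 = 22702
Change in Z: 22702 − 20526 = 2176

2176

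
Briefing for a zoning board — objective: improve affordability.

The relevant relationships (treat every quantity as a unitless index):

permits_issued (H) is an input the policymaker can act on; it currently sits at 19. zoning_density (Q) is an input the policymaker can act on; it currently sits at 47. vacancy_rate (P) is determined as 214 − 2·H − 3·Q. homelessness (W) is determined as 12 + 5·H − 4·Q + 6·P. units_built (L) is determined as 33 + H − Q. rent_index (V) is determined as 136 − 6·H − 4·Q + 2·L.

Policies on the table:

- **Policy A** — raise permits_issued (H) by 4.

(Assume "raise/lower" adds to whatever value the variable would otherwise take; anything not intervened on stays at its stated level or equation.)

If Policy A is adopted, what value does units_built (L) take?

Policy A (H + 4):
  H = 19 + 4 = 23
  Q = 47
  L = 33 + 23 − 47 = 9

9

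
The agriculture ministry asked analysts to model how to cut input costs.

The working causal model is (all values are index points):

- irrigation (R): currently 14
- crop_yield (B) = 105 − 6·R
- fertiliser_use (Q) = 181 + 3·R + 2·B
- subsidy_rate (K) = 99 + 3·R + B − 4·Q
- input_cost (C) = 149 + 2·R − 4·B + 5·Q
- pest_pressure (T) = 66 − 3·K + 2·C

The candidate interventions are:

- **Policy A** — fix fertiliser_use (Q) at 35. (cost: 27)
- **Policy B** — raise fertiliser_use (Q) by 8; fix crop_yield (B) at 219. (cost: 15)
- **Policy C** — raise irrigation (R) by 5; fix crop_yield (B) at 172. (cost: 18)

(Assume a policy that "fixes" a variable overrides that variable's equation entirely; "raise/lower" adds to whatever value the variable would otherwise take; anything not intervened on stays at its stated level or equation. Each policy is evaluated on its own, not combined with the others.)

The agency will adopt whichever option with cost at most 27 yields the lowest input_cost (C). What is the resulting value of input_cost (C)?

268

Policy A (Q := 35):
  R = 14
  B = 105 − 6·14 = 21
  Q = 35
  C = 149 + 2·14 − 4·21 + 5·35 = 268
Policy B (Q + 8, B := 219):
  R = 14
  B = 219
  Q = 181 + 3·14 + 2·219 (+8 from intervention) = 669
  C = 149 + 2·14 − 4·219 + 5·669 = 2646
Policy C (R + 5, B := 172):
  R = 14 + 5 = 19
  B = 172
  Q = 181 + 3·19 + 2·172 = 582
  C = 149 + 2·19 − 4·172 + 5·582 = 2409
Comparing — Policy A: C=268, Policy B: C=2646, Policy C: C=2409. Lowest is 268 (Policy A).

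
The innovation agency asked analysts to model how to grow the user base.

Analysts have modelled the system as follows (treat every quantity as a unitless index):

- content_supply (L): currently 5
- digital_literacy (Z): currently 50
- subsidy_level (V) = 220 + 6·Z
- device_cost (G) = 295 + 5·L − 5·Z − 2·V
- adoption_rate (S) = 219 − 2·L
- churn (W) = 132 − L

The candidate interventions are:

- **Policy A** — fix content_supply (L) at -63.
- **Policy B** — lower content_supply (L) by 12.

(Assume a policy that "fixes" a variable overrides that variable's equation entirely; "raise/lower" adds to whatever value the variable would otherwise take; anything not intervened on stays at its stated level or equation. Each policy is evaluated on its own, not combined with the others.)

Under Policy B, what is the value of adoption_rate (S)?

233

Policy B (L − 12):
  L = 5 − 12 = -7
  S = 219 − 2·(-7) = 233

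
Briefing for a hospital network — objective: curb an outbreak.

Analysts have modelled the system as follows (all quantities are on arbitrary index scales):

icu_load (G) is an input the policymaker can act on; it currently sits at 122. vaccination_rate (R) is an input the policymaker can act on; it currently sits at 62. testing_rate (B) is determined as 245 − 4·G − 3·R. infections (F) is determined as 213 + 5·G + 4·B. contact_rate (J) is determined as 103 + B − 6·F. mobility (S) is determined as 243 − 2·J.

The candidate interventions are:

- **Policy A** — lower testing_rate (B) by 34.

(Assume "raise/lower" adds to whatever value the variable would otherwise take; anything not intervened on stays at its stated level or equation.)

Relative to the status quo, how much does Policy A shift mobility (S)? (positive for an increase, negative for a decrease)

-1564

Baseline:
  G = 122
  R = 62
  B = 245 − 4·122 − 3·62 = -429
  F = 213 + 5·122 + 4·(-429) = -893
  J = 103 + (-429) − 6·(-893) = 5032
  S = 243 − 2·5032 = -9821
Policy A (B − 34):
  G = 122
  R = 62
  B = 245 − 4·122 − 3·62 (−34 from intervention) = -463
  F = 213 + 5·122 + 4·(-463) = -1029
  J = 103 + (-463) − 6·(-1029) = 5814
  S = 243 − 2·5814 = -11385
Change in S: -11385 − (-9821) = -1564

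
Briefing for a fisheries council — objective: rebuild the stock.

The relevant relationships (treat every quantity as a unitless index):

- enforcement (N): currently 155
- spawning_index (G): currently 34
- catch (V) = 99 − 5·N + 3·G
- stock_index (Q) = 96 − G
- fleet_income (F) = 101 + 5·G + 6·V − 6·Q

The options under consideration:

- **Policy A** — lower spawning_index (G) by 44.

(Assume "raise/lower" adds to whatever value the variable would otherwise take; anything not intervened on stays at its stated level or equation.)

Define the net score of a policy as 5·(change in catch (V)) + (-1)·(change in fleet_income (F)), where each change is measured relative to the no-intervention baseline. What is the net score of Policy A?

Baseline:
  N = 155
  G = 34
  V = 99 − 5·155 + 3·34 = -574
  Q = 96 − 34 = 62
  F = 101 + 5·34 + 6·(-574) − 6·62 = -3545
Policy A (G − 44):
  N = 155
  G = 34 − 44 = -10
  V = 99 − 5·155 + 3·(-10) = -706
  Q = 96 − (-10) = 106
  F = 101 + 5·(-10) + 6·(-706) − 6·106 = -4821
ΔV = -706 − (-574) = -132; ΔF = -4821 − (-3545) = -1276
Score = 5·(-132) + (-1)·(-1276) = 616

616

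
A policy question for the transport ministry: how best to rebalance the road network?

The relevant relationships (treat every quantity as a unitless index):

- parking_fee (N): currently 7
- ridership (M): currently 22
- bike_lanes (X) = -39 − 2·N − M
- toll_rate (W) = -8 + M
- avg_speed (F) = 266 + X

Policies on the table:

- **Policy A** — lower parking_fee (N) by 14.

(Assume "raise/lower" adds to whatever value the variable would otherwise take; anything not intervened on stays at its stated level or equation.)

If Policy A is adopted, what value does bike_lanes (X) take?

Policy A (N − 14):
  N = 7 − 14 = -7
  M = 22
  X = -39 − 2·(-7) − 22 = -47

-47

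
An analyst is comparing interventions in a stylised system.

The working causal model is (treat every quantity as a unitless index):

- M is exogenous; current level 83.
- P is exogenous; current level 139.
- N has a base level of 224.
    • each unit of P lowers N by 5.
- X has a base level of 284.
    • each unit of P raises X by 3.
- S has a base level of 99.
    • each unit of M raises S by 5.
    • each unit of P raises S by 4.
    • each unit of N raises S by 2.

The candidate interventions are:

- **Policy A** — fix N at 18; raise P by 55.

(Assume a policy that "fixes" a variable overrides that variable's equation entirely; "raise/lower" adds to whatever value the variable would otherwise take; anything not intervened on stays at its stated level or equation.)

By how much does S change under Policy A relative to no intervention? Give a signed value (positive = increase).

Baseline:
  M = 83
  P = 139
  N = 224 − 5·139 = -471
  S = 99 + 5·83 + 4·139 + 2·(-471) = 128
Policy A (N := 18, P + 55):
  M = 83
  P = 139 + 55 = 194
  N = 18
  S = 99 + 5·83 + 4·194 + 2·18 = 1326
Change in S: 1326 − 128 = 1198

1198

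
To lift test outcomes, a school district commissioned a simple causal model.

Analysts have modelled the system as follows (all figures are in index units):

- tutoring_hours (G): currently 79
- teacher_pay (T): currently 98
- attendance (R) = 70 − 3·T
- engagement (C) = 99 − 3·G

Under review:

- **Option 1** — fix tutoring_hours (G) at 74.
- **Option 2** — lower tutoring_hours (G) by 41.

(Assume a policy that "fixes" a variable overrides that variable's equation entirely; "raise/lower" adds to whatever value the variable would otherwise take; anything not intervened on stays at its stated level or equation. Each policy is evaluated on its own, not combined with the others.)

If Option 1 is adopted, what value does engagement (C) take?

-123

Option 1 (G := 74):
  G = 74
  C = 99 − 3·74 = -123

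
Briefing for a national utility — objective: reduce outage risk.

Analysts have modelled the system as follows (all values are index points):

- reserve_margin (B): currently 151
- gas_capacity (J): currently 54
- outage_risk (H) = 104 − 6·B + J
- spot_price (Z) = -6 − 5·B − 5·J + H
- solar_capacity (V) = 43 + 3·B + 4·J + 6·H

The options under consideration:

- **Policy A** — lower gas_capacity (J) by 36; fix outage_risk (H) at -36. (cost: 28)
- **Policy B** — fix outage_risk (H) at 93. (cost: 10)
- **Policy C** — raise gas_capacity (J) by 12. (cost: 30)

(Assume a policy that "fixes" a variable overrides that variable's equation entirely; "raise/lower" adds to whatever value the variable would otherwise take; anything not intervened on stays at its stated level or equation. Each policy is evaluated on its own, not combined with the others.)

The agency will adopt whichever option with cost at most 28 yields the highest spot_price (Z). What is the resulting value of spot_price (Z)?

Policy A (J − 36, H := -36):
  B = 151
  J = 54 − 36 = 18
  H = -36
  Z = -6 − 5·151 − 5·18 + (-36) = -887
Policy B (H := 93):
  B = 151
  J = 54
  H = 93
  Z = -6 − 5·151 − 5·54 + 93 = -938
Comparing — Policy A: Z=-887, Policy B: Z=-938. Highest is -887 (Policy A).

-887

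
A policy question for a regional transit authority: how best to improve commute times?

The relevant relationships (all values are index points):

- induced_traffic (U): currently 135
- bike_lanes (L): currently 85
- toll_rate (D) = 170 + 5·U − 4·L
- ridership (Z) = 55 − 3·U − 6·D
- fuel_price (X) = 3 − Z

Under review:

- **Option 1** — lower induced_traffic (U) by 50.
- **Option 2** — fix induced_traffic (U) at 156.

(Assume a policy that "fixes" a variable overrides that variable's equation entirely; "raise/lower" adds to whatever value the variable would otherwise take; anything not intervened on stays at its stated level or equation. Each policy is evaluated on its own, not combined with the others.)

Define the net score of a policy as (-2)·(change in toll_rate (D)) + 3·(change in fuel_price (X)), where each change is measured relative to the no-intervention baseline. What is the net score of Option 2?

Baseline:
  U = 135
  L = 85
  D = 170 + 5·135 − 4·85 = 505
  Z = 55 − 3·135 − 6·505 = -3380
  X = 3 − (-3380) = 3383
Option 2 (U := 156):
  U = 156
  L = 85
  D = 170 + 5·156 − 4·85 = 610
  Z = 55 − 3·156 − 6·610 = -4073
  X = 3 − (-4073) = 4076
ΔD = 610 − 505 = 105; ΔX = 4076 − 3383 = 693
Score = (-2)·105 + 3·693 = 1869

1869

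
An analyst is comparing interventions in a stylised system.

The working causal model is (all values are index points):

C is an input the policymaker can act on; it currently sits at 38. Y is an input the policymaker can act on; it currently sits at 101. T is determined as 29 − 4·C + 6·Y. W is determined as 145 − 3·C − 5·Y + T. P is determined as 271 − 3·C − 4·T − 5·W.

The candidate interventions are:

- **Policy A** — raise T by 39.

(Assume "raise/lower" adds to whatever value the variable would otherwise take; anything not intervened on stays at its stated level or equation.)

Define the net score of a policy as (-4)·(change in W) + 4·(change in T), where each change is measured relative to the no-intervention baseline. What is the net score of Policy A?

0

Baseline:
  C = 38
  Y = 101
  T = 29 − 4·38 + 6·101 = 483
  W = 145 − 3·38 − 5·101 + 483 = 9
Policy A (T + 39):
  C = 38
  Y = 101
  T = 29 − 4·38 + 6·101 (+39 from intervention) = 522
  W = 145 − 3·38 − 5·101 + 522 = 48
ΔW = 48 − 9 = 39; ΔT = 522 − 483 = 39
Score = (-4)·39 + 4·39 = 0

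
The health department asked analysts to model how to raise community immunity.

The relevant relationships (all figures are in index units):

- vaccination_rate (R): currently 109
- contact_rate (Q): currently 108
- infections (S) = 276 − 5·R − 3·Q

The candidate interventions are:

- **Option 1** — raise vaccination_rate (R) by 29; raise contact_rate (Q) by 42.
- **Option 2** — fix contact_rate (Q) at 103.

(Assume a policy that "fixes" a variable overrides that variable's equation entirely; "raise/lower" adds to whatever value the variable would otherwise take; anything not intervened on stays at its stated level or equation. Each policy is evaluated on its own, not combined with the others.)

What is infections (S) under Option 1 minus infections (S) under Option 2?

Option 1 (R + 29, Q + 42):
  R = 109 + 29 = 138
  Q = 108 + 42 = 150
  S = 276 − 5·138 − 3·150 = -864
Option 2 (Q := 103):
  R = 109
  Q = 103
  S = 276 − 5·109 − 3·103 = -578
S: -864 − (-578) = -286

-286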